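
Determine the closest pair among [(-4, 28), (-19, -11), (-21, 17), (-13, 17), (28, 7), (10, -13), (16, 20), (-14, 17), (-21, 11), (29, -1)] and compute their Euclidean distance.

Computing all pairwise distances among 10 points:

d((-4, 28), (-19, -11)) = 41.7852
d((-4, 28), (-21, 17)) = 20.2485
d((-4, 28), (-13, 17)) = 14.2127
d((-4, 28), (28, 7)) = 38.2753
d((-4, 28), (10, -13)) = 43.3244
d((-4, 28), (16, 20)) = 21.5407
d((-4, 28), (-14, 17)) = 14.8661
d((-4, 28), (-21, 11)) = 24.0416
d((-4, 28), (29, -1)) = 43.9318
d((-19, -11), (-21, 17)) = 28.0713
d((-19, -11), (-13, 17)) = 28.6356
d((-19, -11), (28, 7)) = 50.3289
d((-19, -11), (10, -13)) = 29.0689
d((-19, -11), (16, 20)) = 46.7547
d((-19, -11), (-14, 17)) = 28.4429
d((-19, -11), (-21, 11)) = 22.0907
d((-19, -11), (29, -1)) = 49.0306
d((-21, 17), (-13, 17)) = 8.0
d((-21, 17), (28, 7)) = 50.01
d((-21, 17), (10, -13)) = 43.1393
d((-21, 17), (16, 20)) = 37.1214
d((-21, 17), (-14, 17)) = 7.0
d((-21, 17), (-21, 11)) = 6.0
d((-21, 17), (29, -1)) = 53.1413
d((-13, 17), (28, 7)) = 42.2019
d((-13, 17), (10, -13)) = 37.8021
d((-13, 17), (16, 20)) = 29.1548
d((-13, 17), (-14, 17)) = 1.0 <-- minimum
d((-13, 17), (-21, 11)) = 10.0
d((-13, 17), (29, -1)) = 45.6946
d((28, 7), (10, -13)) = 26.9072
d((28, 7), (16, 20)) = 17.6918
d((28, 7), (-14, 17)) = 43.1741
d((28, 7), (-21, 11)) = 49.163
d((28, 7), (29, -1)) = 8.0623
d((10, -13), (16, 20)) = 33.541
d((10, -13), (-14, 17)) = 38.4187
d((10, -13), (-21, 11)) = 39.2046
d((10, -13), (29, -1)) = 22.4722
d((16, 20), (-14, 17)) = 30.1496
d((16, 20), (-21, 11)) = 38.0789
d((16, 20), (29, -1)) = 24.6982
d((-14, 17), (-21, 11)) = 9.2195
d((-14, 17), (29, -1)) = 46.6154
d((-21, 11), (29, -1)) = 51.4198

Closest pair: (-13, 17) and (-14, 17) with distance 1.0

The closest pair is (-13, 17) and (-14, 17) with Euclidean distance 1.0. For 10 points, brute-force pairwise comparison is shown above. For large n, the divide-and-conquer algorithm (sort by x, recurse on halves, check the dividing strip) achieves O(n log n).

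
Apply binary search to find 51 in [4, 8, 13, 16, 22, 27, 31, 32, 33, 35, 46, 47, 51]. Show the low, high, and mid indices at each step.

Binary search for 51 in [4, 8, 13, 16, 22, 27, 31, 32, 33, 35, 46, 47, 51]:

lo=0, hi=12, mid=6, arr[mid]=31 -> 31 < 51, search right half
lo=7, hi=12, mid=9, arr[mid]=35 -> 35 < 51, search right half
lo=10, hi=12, mid=11, arr[mid]=47 -> 47 < 51, search right half
lo=12, hi=12, mid=12, arr[mid]=51 -> Found target at index 12!

Binary search finds 51 at index 12 after 4 comparisons. The search repeatedly halves the search space by comparing with the middle element.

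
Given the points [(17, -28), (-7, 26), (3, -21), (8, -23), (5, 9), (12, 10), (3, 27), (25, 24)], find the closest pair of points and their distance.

Computing all pairwise distances among 8 points:

d((17, -28), (-7, 26)) = 59.0931
d((17, -28), (3, -21)) = 15.6525
d((17, -28), (8, -23)) = 10.2956
d((17, -28), (5, 9)) = 38.8973
d((17, -28), (12, 10)) = 38.3275
d((17, -28), (3, 27)) = 56.7539
d((17, -28), (25, 24)) = 52.6118
d((-7, 26), (3, -21)) = 48.0521
d((-7, 26), (8, -23)) = 51.2445
d((-7, 26), (5, 9)) = 20.8087
d((-7, 26), (12, 10)) = 24.8395
d((-7, 26), (3, 27)) = 10.0499
d((-7, 26), (25, 24)) = 32.0624
d((3, -21), (8, -23)) = 5.3852 <-- minimum
d((3, -21), (5, 9)) = 30.0666
d((3, -21), (12, 10)) = 32.28
d((3, -21), (3, 27)) = 48.0
d((3, -21), (25, 24)) = 50.0899
d((8, -23), (5, 9)) = 32.1403
d((8, -23), (12, 10)) = 33.2415
d((8, -23), (3, 27)) = 50.2494
d((8, -23), (25, 24)) = 49.98
d((5, 9), (12, 10)) = 7.0711
d((5, 9), (3, 27)) = 18.1108
d((5, 9), (25, 24)) = 25.0
d((12, 10), (3, 27)) = 19.2354
d((12, 10), (25, 24)) = 19.105
d((3, 27), (25, 24)) = 22.2036

Closest pair: (3, -21) and (8, -23) with distance 5.3852

The closest pair is (3, -21) and (8, -23) with Euclidean distance 5.3852. For 8 points, brute-force pairwise comparison is shown above. For large n, the divide-and-conquer algorithm (sort by x, recurse on halves, check the dividing strip) achieves O(n log n).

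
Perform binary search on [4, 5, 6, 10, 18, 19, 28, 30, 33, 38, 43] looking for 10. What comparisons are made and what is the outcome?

Binary search for 10 in [4, 5, 6, 10, 18, 19, 28, 30, 33, 38, 43]:

lo=0, hi=10, mid=5, arr[mid]=19 -> 19 > 10, search left half
lo=0, hi=4, mid=2, arr[mid]=6 -> 6 < 10, search right half
lo=3, hi=4, mid=3, arr[mid]=10 -> Found target at index 3!

Binary search finds 10 at index 3 after 3 comparisons. The search repeatedly halves the search space by comparing with the middle element.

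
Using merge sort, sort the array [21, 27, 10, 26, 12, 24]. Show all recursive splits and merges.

Merge sort trace:

Split: [21, 27, 10, 26, 12, 24] -> [21, 27, 10] and [26, 12, 24]
  Split: [21, 27, 10] -> [21] and [27, 10]
    Split: [27, 10] -> [27] and [10]
    Merge: [27] + [10] -> [10, 27]
  Merge: [21] + [10, 27] -> [10, 21, 27]
  Split: [26, 12, 24] -> [26] and [12, 24]
    Split: [12, 24] -> [12] and [24]
    Merge: [12] + [24] -> [12, 24]
  Merge: [26] + [12, 24] -> [12, 24, 26]
Merge: [10, 21, 27] + [12, 24, 26] -> [10, 12, 21, 24, 26, 27]

Final sorted array: [10, 12, 21, 24, 26, 27]

The merge sort proceeds by recursively splitting the array and merging sorted halves.
After all merges, the sorted array is [10, 12, 21, 24, 26, 27].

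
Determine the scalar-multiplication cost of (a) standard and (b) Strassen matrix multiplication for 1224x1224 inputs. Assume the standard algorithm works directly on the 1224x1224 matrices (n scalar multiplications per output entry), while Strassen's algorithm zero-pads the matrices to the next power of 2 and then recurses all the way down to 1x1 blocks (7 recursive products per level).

Matrix multiplication for 1224x1224 matrices:

Strassen's algorithm requires power-of-2 dimensions. Pad 1224x1224 to 2048x2048 (next power of 2).

Standard algorithm: 1224^3 = 1833767424 multiplications
Strassen's algorithm: 7^(log2(2048)) = 7^11 = 1977326743 multiplications
Difference: 1833767424 - 1977326743 = -143559319 (Strassen uses MORE here due to padding overhead — for small or just-over-power-of-2 n, padding can outweigh the per-level savings)

Standard: 1833767424 multiplications (1224^3). Strassen: 1977326743 multiplications (7^11, after padding to 2048x2048). Strassen reduces 8 recursive multiplications to 7 at each level.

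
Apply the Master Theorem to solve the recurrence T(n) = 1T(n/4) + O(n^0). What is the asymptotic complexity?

Master Theorem for T(n) = 1T(n/4) + O(n^0):

a = 1, b = 4, c = 0
log_b(a) = log_4(1) = 0.0000

Case 2: c = 0 = log_4(1) = 0.0000
T(n) = O(n^0 log n) = O(log n)

For T(n) = 1T(n/4) + O(n^0): log_4(1) = 0.0000. This is Case 2 of the Master Theorem (c = log_b(a), equal work at all levels), giving O(log n).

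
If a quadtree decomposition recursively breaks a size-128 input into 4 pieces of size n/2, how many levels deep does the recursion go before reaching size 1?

For divide and conquer with division factor 2:

Problem sizes at each level:
Level 0: 128
Level 1: 64
Level 2: 32
Level 3: 16
Level 4: 8
Level 5: 4
Level 6: 2
Level 7: 1

The root is level 0 and the size-1 base case is level 7 (the tree spans levels 0 through 7, i.e. 8 levels counting the root), so the depth is the number of divisions: log_2(128) = 7

The recursion tree depth is log_2(128) = 7. At each level, the problem size is divided by 2, so it takes 7 divisions to reduce to a base case of size 1. The algorithm makes 4 recursive calls at each level.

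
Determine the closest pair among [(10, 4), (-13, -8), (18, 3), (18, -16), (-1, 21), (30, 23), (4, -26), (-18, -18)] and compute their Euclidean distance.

Computing all pairwise distances among 8 points:

d((10, 4), (-13, -8)) = 25.9422
d((10, 4), (18, 3)) = 8.0623 <-- minimum
d((10, 4), (18, -16)) = 21.5407
d((10, 4), (-1, 21)) = 20.2485
d((10, 4), (30, 23)) = 27.5862
d((10, 4), (4, -26)) = 30.5941
d((10, 4), (-18, -18)) = 35.609
d((-13, -8), (18, 3)) = 32.8938
d((-13, -8), (18, -16)) = 32.0156
d((-13, -8), (-1, 21)) = 31.3847
d((-13, -8), (30, 23)) = 53.0094
d((-13, -8), (4, -26)) = 24.7588
d((-13, -8), (-18, -18)) = 11.1803
d((18, 3), (18, -16)) = 19.0
d((18, 3), (-1, 21)) = 26.1725
d((18, 3), (30, 23)) = 23.3238
d((18, 3), (4, -26)) = 32.2025
d((18, 3), (-18, -18)) = 41.6773
d((18, -16), (-1, 21)) = 41.5933
d((18, -16), (30, 23)) = 40.8044
d((18, -16), (4, -26)) = 17.2047
d((18, -16), (-18, -18)) = 36.0555
d((-1, 21), (30, 23)) = 31.0644
d((-1, 21), (4, -26)) = 47.2652
d((-1, 21), (-18, -18)) = 42.5441
d((30, 23), (4, -26)) = 55.4707
d((30, 23), (-18, -18)) = 63.1269
d((4, -26), (-18, -18)) = 23.4094

Closest pair: (10, 4) and (18, 3) with distance 8.0623

The closest pair is (10, 4) and (18, 3) with Euclidean distance 8.0623. For 8 points, brute-force pairwise comparison is shown above. For large n, the divide-and-conquer algorithm (sort by x, recurse on halves, check the dividing strip) achieves O(n log n).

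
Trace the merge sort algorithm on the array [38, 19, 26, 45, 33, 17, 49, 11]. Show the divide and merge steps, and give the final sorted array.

Merge sort trace:

Split: [38, 19, 26, 45, 33, 17, 49, 11] -> [38, 19, 26, 45] and [33, 17, 49, 11]
  Split: [38, 19, 26, 45] -> [38, 19] and [26, 45]
    Split: [38, 19] -> [38] and [19]
    Merge: [38] + [19] -> [19, 38]
    Split: [26, 45] -> [26] and [45]
    Merge: [26] + [45] -> [26, 45]
  Merge: [19, 38] + [26, 45] -> [19, 26, 38, 45]
  Split: [33, 17, 49, 11] -> [33, 17] and [49, 11]
    Split: [33, 17] -> [33] and [17]
    Merge: [33] + [17] -> [17, 33]
    Split: [49, 11] -> [49] and [11]
    Merge: [49] + [11] -> [11, 49]
  Merge: [17, 33] + [11, 49] -> [11, 17, 33, 49]
Merge: [19, 26, 38, 45] + [11, 17, 33, 49] -> [11, 17, 19, 26, 33, 38, 45, 49]

Final sorted array: [11, 17, 19, 26, 33, 38, 45, 49]

The merge sort proceeds by recursively splitting the array and merging sorted halves.
After all merges, the sorted array is [11, 17, 19, 26, 33, 38, 45, 49].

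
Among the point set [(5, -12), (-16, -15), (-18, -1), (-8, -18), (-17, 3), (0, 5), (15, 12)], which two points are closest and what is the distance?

Computing all pairwise distances among 7 points:

d((5, -12), (-16, -15)) = 21.2132
d((5, -12), (-18, -1)) = 25.4951
d((5, -12), (-8, -18)) = 14.3178
d((5, -12), (-17, 3)) = 26.6271
d((5, -12), (0, 5)) = 17.72
d((5, -12), (15, 12)) = 26.0
d((-16, -15), (-18, -1)) = 14.1421
d((-16, -15), (-8, -18)) = 8.544
d((-16, -15), (-17, 3)) = 18.0278
d((-16, -15), (0, 5)) = 25.6125
d((-16, -15), (15, 12)) = 41.1096
d((-18, -1), (-8, -18)) = 19.7231
d((-18, -1), (-17, 3)) = 4.1231 <-- minimum
d((-18, -1), (0, 5)) = 18.9737
d((-18, -1), (15, 12)) = 35.4683
d((-8, -18), (-17, 3)) = 22.8473
d((-8, -18), (0, 5)) = 24.3516
d((-8, -18), (15, 12)) = 37.8021
d((-17, 3), (0, 5)) = 17.1172
d((-17, 3), (15, 12)) = 33.2415
d((0, 5), (15, 12)) = 16.5529

Closest pair: (-18, -1) and (-17, 3) with distance 4.1231

The closest pair is (-18, -1) and (-17, 3) with Euclidean distance 4.1231. For 7 points, brute-force pairwise comparison is shown above. For large n, the divide-and-conquer algorithm (sort by x, recurse on halves, check the dividing strip) achieves O(n log n).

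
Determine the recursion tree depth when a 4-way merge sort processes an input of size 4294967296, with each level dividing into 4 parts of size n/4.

For divide and conquer with division factor 4:

Problem sizes at each level:
Level 0: 4294967296
Level 1: 1073741824
Level 2: 268435456
Level 3: 67108864
Level 4: 16777216
Level 5: 4194304
Level 6: 1048576
Level 7: 262144
Level 8: 65536
Level 9: 16384
Level 10: 4096
Level 11: 1024
Level 12: 256
Level 13: 64
Level 14: 16
Level 15: 4
Level 16: 1

The root is level 0 and the size-1 base case is level 16 (the tree spans levels 0 through 16, i.e. 17 levels counting the root), so the depth is the number of divisions: log_4(4294967296) = 16

The recursion tree depth is log_4(4294967296) = 16. At each level, the problem size is divided by 4, so it takes 16 divisions to reduce to a base case of size 1. The algorithm makes 4 recursive calls at each level.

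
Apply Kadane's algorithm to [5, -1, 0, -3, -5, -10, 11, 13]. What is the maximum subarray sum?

Using Kadane's algorithm on [5, -1, 0, -3, -5, -10, 11, 13]:

Scanning through the array:
Position 1 (value -1): max_ending_here = 4, max_so_far = 5
Position 2 (value 0): max_ending_here = 4, max_so_far = 5
Position 3 (value -3): max_ending_here = 1, max_so_far = 5
Position 4 (value -5): max_ending_here = -4, max_so_far = 5
Position 5 (value -10): max_ending_here = -10, max_so_far = 5
Position 6 (value 11): max_ending_here = 11, max_so_far = 11
Position 7 (value 13): max_ending_here = 24, max_so_far = 24

Maximum subarray: [11, 13]
Maximum sum: 24

The maximum subarray is [11, 13] with sum 24. This subarray runs from index 6 to index 7.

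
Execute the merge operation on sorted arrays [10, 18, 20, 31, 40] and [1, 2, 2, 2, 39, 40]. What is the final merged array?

Merging process:

Compare 10 vs 1: take 1 from right. Merged: [1]
Compare 10 vs 2: take 2 from right. Merged: [1, 2]
Compare 10 vs 2: take 2 from right. Merged: [1, 2, 2]
Compare 10 vs 2: take 2 from right. Merged: [1, 2, 2, 2]
Compare 10 vs 39: take 10 from left. Merged: [1, 2, 2, 2, 10]
Compare 18 vs 39: take 18 from left. Merged: [1, 2, 2, 2, 10, 18]
Compare 20 vs 39: take 20 from left. Merged: [1, 2, 2, 2, 10, 18, 20]
Compare 31 vs 39: take 31 from left. Merged: [1, 2, 2, 2, 10, 18, 20, 31]
Compare 40 vs 39: take 39 from right. Merged: [1, 2, 2, 2, 10, 18, 20, 31, 39]
Compare 40 vs 40: take 40 from left. Merged: [1, 2, 2, 2, 10, 18, 20, 31, 39, 40]
Append remaining from right: [40]. Merged: [1, 2, 2, 2, 10, 18, 20, 31, 39, 40, 40]

Final merged array: [1, 2, 2, 2, 10, 18, 20, 31, 39, 40, 40]
Total comparisons: 10

The merged array is [1, 2, 2, 2, 10, 18, 20, 31, 39, 40, 40], requiring 10 comparisons. The merge step runs in O(n) time where n is the total number of elements.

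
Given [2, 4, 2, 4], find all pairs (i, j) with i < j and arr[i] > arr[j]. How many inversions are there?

Finding inversions in [2, 4, 2, 4]:

(1, 2): arr[1]=4 > arr[2]=2

Total inversions: 1

The array has 1 inversion(s): (1,2). Each pair (i,j) satisfies i < j and arr[i] > arr[j].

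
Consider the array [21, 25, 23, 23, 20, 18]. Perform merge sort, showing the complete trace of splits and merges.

Merge sort trace:

Split: [21, 25, 23, 23, 20, 18] -> [21, 25, 23] and [23, 20, 18]
  Split: [21, 25, 23] -> [21] and [25, 23]
    Split: [25, 23] -> [25] and [23]
    Merge: [25] + [23] -> [23, 25]
  Merge: [21] + [23, 25] -> [21, 23, 25]
  Split: [23, 20, 18] -> [23] and [20, 18]
    Split: [20, 18] -> [20] and [18]
    Merge: [20] + [18] -> [18, 20]
  Merge: [23] + [18, 20] -> [18, 20, 23]
Merge: [21, 23, 25] + [18, 20, 23] -> [18, 20, 21, 23, 23, 25]

Final sorted array: [18, 20, 21, 23, 23, 25]

The merge sort proceeds by recursively splitting the array and merging sorted halves.
After all merges, the sorted array is [18, 20, 21, 23, 23, 25].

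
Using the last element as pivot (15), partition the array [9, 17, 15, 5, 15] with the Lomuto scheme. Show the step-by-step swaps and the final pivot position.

Lomuto partition with pivot = 15:

Initial array: [9, 17, 15, 5, 15]

arr[0]=9 <= 15: swap with position 0, array becomes [9, 17, 15, 5, 15]
arr[1]=17 > 15: no swap
arr[2]=15 <= 15: swap with position 1, array becomes [9, 15, 17, 5, 15]
arr[3]=5 <= 15: swap with position 2, array becomes [9, 15, 5, 17, 15]

Place pivot at position 3: [9, 15, 5, 15, 17]
Pivot position: 3

After partitioning with pivot 15, the array becomes [9, 15, 5, 15, 17]. The pivot is placed at index 3. All elements to the left of the pivot are <= 15, and all elements to the right are > 15.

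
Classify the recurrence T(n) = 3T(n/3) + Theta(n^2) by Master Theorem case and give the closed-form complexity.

Master Theorem for T(n) = 3T(n/3) + O(n^2):

a = 3, b = 3, c = 2
log_b(a) = log_3(3) = 1.0000

Case 3: c = 2 > log_3(3) = 1.0000
T(n) = O(n^2) = O(n^2)

For T(n) = 3T(n/3) + O(n^2): log_3(3) = 1.0000. This is Case 3 of the Master Theorem (c > log_b(a), work dominated by root), giving O(n^2).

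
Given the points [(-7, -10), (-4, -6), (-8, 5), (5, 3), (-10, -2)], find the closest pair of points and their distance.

Computing all pairwise distances among 5 points:

d((-7, -10), (-4, -6)) = 5.0 <-- minimum
d((-7, -10), (-8, 5)) = 15.0333
d((-7, -10), (5, 3)) = 17.6918
d((-7, -10), (-10, -2)) = 8.544
d((-4, -6), (-8, 5)) = 11.7047
d((-4, -6), (5, 3)) = 12.7279
d((-4, -6), (-10, -2)) = 7.2111
d((-8, 5), (5, 3)) = 13.1529
d((-8, 5), (-10, -2)) = 7.2801
d((5, 3), (-10, -2)) = 15.8114

Closest pair: (-7, -10) and (-4, -6) with distance 5.0

The closest pair is (-7, -10) and (-4, -6) with Euclidean distance 5.0. For 5 points, brute-force pairwise comparison is shown above. For large n, the divide-and-conquer algorithm (sort by x, recurse on halves, check the dividing strip) achieves O(n log n).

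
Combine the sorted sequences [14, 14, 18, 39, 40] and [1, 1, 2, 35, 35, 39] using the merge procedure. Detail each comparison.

Merging process:

Compare 14 vs 1: take 1 from right. Merged: [1]
Compare 14 vs 1: take 1 from right. Merged: [1, 1]
Compare 14 vs 2: take 2 from right. Merged: [1, 1, 2]
Compare 14 vs 35: take 14 from left. Merged: [1, 1, 2, 14]
Compare 14 vs 35: take 14 from left. Merged: [1, 1, 2, 14, 14]
Compare 18 vs 35: take 18 from left. Merged: [1, 1, 2, 14, 14, 18]
Compare 39 vs 35: take 35 from right. Merged: [1, 1, 2, 14, 14, 18, 35]
Compare 39 vs 35: take 35 from right. Merged: [1, 1, 2, 14, 14, 18, 35, 35]
Compare 39 vs 39: take 39 from left. Merged: [1, 1, 2, 14, 14, 18, 35, 35, 39]
Compare 40 vs 39: take 39 from right. Merged: [1, 1, 2, 14, 14, 18, 35, 35, 39, 39]
Append remaining from left: [40]. Merged: [1, 1, 2, 14, 14, 18, 35, 35, 39, 39, 40]

Final merged array: [1, 1, 2, 14, 14, 18, 35, 35, 39, 39, 40]
Total comparisons: 10

The merged array is [1, 1, 2, 14, 14, 18, 35, 35, 39, 39, 40], requiring 10 comparisons. The merge step runs in O(n) time where n is the total number of elements.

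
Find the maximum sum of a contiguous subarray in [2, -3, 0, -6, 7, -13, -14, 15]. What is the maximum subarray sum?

Using Kadane's algorithm on [2, -3, 0, -6, 7, -13, -14, 15]:

Scanning through the array:
Position 1 (value -3): max_ending_here = -1, max_so_far = 2
Position 2 (value 0): max_ending_here = 0, max_so_far = 2
Position 3 (value -6): max_ending_here = -6, max_so_far = 2
Position 4 (value 7): max_ending_here = 7, max_so_far = 7
Position 5 (value -13): max_ending_here = -6, max_so_far = 7
Position 6 (value -14): max_ending_here = -14, max_so_far = 7
Position 7 (value 15): max_ending_here = 15, max_so_far = 15

Maximum subarray: [15]
Maximum sum: 15

The maximum subarray is [15] with sum 15. This subarray runs from index 7 to index 7.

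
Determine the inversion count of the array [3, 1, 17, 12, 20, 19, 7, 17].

Finding inversions in [3, 1, 17, 12, 20, 19, 7, 17]:

(0, 1): arr[0]=3 > arr[1]=1
(2, 3): arr[2]=17 > arr[3]=12
(2, 6): arr[2]=17 > arr[6]=7
(3, 6): arr[3]=12 > arr[6]=7
(4, 5): arr[4]=20 > arr[5]=19
(4, 6): arr[4]=20 > arr[6]=7
(4, 7): arr[4]=20 > arr[7]=17
(5, 6): arr[5]=19 > arr[6]=7
(5, 7): arr[5]=19 > arr[7]=17

Total inversions: 9

The array has 9 inversion(s): (0,1), (2,3), (2,6), (3,6), (4,5), (4,6), (4,7), (5,6), (5,7). Each pair (i,j) satisfies i < j and arr[i] > arr[j].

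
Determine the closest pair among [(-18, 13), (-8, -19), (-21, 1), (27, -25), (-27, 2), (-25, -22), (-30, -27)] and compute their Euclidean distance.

Computing all pairwise distances among 7 points:

d((-18, 13), (-8, -19)) = 33.5261
d((-18, 13), (-21, 1)) = 12.3693
d((-18, 13), (27, -25)) = 58.8982
d((-18, 13), (-27, 2)) = 14.2127
d((-18, 13), (-25, -22)) = 35.6931
d((-18, 13), (-30, -27)) = 41.7612
d((-8, -19), (-21, 1)) = 23.8537
d((-8, -19), (27, -25)) = 35.5106
d((-8, -19), (-27, 2)) = 28.3196
d((-8, -19), (-25, -22)) = 17.2627
d((-8, -19), (-30, -27)) = 23.4094
d((-21, 1), (27, -25)) = 54.5894
d((-21, 1), (-27, 2)) = 6.0828 <-- minimum
d((-21, 1), (-25, -22)) = 23.3452
d((-21, 1), (-30, -27)) = 29.4109
d((27, -25), (-27, 2)) = 60.3738
d((27, -25), (-25, -22)) = 52.0865
d((27, -25), (-30, -27)) = 57.0351
d((-27, 2), (-25, -22)) = 24.0832
d((-27, 2), (-30, -27)) = 29.1548
d((-25, -22), (-30, -27)) = 7.0711

Closest pair: (-21, 1) and (-27, 2) with distance 6.0828

The closest pair is (-21, 1) and (-27, 2) with Euclidean distance 6.0828. For 7 points, brute-force pairwise comparison is shown above. For large n, the divide-and-conquer algorithm (sort by x, recurse on halves, check the dividing strip) achieves O(n log n).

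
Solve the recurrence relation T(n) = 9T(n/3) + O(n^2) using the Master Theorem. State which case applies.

Master Theorem for T(n) = 9T(n/3) + O(n^2):

a = 9, b = 3, c = 2
log_b(a) = log_3(9) = 2.0000

Case 2: c = 2 = log_3(9) = 2.0000
T(n) = O(n^2 log n) = O(n^2 log n)

For T(n) = 9T(n/3) + O(n^2): log_3(9) = 2.0000. This is Case 2 of the Master Theorem (c = log_b(a), equal work at all levels), giving O(n^2 log n).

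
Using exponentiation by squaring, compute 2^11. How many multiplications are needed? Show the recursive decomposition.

Computing 2^11 by squaring (build up from 2^1; each line after the first costs one multiplication):

2^1 = 2
2^2 = (2^1)^2 = 2^2 = 4
2^4 = (2^2)^2 = 4^2 = 16
2^5 = 2 * 2^4 = 2 * 16 = 32
2^10 = (2^5)^2 = 32^2 = 1024
2^11 = 2 * 2^10 = 2 * 1024 = 2048

Result: 2048
Multiplications needed: 5 (5 lines after 2^1)

2^11 = 2048. Using exponentiation by squaring, this requires 5 multiplications. The key idea: if the exponent is even, square the half-power; if odd, multiply by the base once.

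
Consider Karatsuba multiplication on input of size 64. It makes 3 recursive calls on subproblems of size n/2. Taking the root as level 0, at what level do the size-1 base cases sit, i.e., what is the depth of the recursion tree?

For divide and conquer with division factor 2:

Problem sizes at each level:
Level 0: 64
Level 1: 32
Level 2: 16
Level 3: 8
Level 4: 4
Level 5: 2
Level 6: 1

The root is level 0 and the size-1 base case is level 6 (the tree spans levels 0 through 6, i.e. 7 levels counting the root), so the depth is the number of divisions: log_2(64) = 6

The recursion tree depth is log_2(64) = 6. At each level, the problem size is divided by 2, so it takes 6 divisions to reduce to a base case of size 1. The algorithm makes 3 recursive calls at each level.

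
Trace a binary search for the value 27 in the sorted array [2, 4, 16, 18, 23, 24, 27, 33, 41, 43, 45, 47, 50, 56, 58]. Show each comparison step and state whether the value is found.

Binary search for 27 in [2, 4, 16, 18, 23, 24, 27, 33, 41, 43, 45, 47, 50, 56, 58]:

lo=0, hi=14, mid=7, arr[mid]=33 -> 33 > 27, search left half
lo=0, hi=6, mid=3, arr[mid]=18 -> 18 < 27, search right half
lo=4, hi=6, mid=5, arr[mid]=24 -> 24 < 27, search right half
lo=6, hi=6, mid=6, arr[mid]=27 -> Found target at index 6!

Binary search finds 27 at index 6 after 4 comparisons. The search repeatedly halves the search space by comparing with the middle element.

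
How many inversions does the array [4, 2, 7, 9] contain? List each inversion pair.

Finding inversions in [4, 2, 7, 9]:

(0, 1): arr[0]=4 > arr[1]=2

Total inversions: 1

The array has 1 inversion(s): (0,1). Each pair (i,j) satisfies i < j and arr[i] > arr[j].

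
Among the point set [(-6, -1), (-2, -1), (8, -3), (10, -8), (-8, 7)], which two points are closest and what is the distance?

Computing all pairwise distances among 5 points:

d((-6, -1), (-2, -1)) = 4.0 <-- minimum
d((-6, -1), (8, -3)) = 14.1421
d((-6, -1), (10, -8)) = 17.4642
d((-6, -1), (-8, 7)) = 8.2462
d((-2, -1), (8, -3)) = 10.198
d((-2, -1), (10, -8)) = 13.8924
d((-2, -1), (-8, 7)) = 10.0
d((8, -3), (10, -8)) = 5.3852
d((8, -3), (-8, 7)) = 18.868
d((10, -8), (-8, 7)) = 23.4307

Closest pair: (-6, -1) and (-2, -1) with distance 4.0

The closest pair is (-6, -1) and (-2, -1) with Euclidean distance 4.0. For 5 points, brute-force pairwise comparison is shown above. For large n, the divide-and-conquer algorithm (sort by x, recurse on halves, check the dividing strip) achieves O(n log n).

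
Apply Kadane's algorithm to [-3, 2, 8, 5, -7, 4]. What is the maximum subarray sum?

Using Kadane's algorithm on [-3, 2, 8, 5, -7, 4]:

Scanning through the array:
Position 1 (value 2): max_ending_here = 2, max_so_far = 2
Position 2 (value 8): max_ending_here = 10, max_so_far = 10
Position 3 (value 5): max_ending_here = 15, max_so_far = 15
Position 4 (value -7): max_ending_here = 8, max_so_far = 15
Position 5 (value 4): max_ending_here = 12, max_so_far = 15

Maximum subarray: [2, 8, 5]
Maximum sum: 15

The maximum subarray is [2, 8, 5] with sum 15. This subarray runs from index 1 to index 3.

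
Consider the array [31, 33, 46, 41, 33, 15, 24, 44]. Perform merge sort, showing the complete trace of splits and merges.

Merge sort trace:

Split: [31, 33, 46, 41, 33, 15, 24, 44] -> [31, 33, 46, 41] and [33, 15, 24, 44]
  Split: [31, 33, 46, 41] -> [31, 33] and [46, 41]
    Split: [31, 33] -> [31] and [33]
    Merge: [31] + [33] -> [31, 33]
    Split: [46, 41] -> [46] and [41]
    Merge: [46] + [41] -> [41, 46]
  Merge: [31, 33] + [41, 46] -> [31, 33, 41, 46]
  Split: [33, 15, 24, 44] -> [33, 15] and [24, 44]
    Split: [33, 15] -> [33] and [15]
    Merge: [33] + [15] -> [15, 33]
    Split: [24, 44] -> [24] and [44]
    Merge: [24] + [44] -> [24, 44]
  Merge: [15, 33] + [24, 44] -> [15, 24, 33, 44]
Merge: [31, 33, 41, 46] + [15, 24, 33, 44] -> [15, 24, 31, 33, 33, 41, 44, 46]

Final sorted array: [15, 24, 31, 33, 33, 41, 44, 46]

The merge sort proceeds by recursively splitting the array and merging sorted halves.
After all merges, the sorted array is [15, 24, 31, 33, 33, 41, 44, 46].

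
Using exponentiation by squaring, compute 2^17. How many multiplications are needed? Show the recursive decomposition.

Computing 2^17 by squaring (build up from 2^1; each line after the first costs one multiplication):

2^1 = 2
2^2 = (2^1)^2 = 2^2 = 4
2^4 = (2^2)^2 = 4^2 = 16
2^8 = (2^4)^2 = 16^2 = 256
2^16 = (2^8)^2 = 256^2 = 65536
2^17 = 2 * 2^16 = 2 * 65536 = 131072

Result: 131072
Multiplications needed: 5 (5 lines after 2^1)

2^17 = 131072. Using exponentiation by squaring, this requires 5 multiplications. The key idea: if the exponent is even, square the half-power; if odd, multiply by the base once.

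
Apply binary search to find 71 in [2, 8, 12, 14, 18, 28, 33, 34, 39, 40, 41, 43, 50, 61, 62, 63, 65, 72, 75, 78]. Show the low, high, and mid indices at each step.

Binary search for 71 in [2, 8, 12, 14, 18, 28, 33, 34, 39, 40, 41, 43, 50, 61, 62, 63, 65, 72, 75, 78]:

lo=0, hi=19, mid=9, arr[mid]=40 -> 40 < 71, search right half
lo=10, hi=19, mid=14, arr[mid]=62 -> 62 < 71, search right half
lo=15, hi=19, mid=17, arr[mid]=72 -> 72 > 71, search left half
lo=15, hi=16, mid=15, arr[mid]=63 -> 63 < 71, search right half
lo=16, hi=16, mid=16, arr[mid]=65 -> 65 < 71, search right half
lo=17 > hi=16, target 71 not found

Binary search determines that 71 is not in the array after 5 comparisons. The search space was exhausted without finding the target.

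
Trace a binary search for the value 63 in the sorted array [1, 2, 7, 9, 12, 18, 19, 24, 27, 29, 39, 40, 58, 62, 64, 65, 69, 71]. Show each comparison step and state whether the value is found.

Binary search for 63 in [1, 2, 7, 9, 12, 18, 19, 24, 27, 29, 39, 40, 58, 62, 64, 65, 69, 71]:

lo=0, hi=17, mid=8, arr[mid]=27 -> 27 < 63, search right half
lo=9, hi=17, mid=13, arr[mid]=62 -> 62 < 63, search right half
lo=14, hi=17, mid=15, arr[mid]=65 -> 65 > 63, search left half
lo=14, hi=14, mid=14, arr[mid]=64 -> 64 > 63, search left half
lo=14 > hi=13, target 63 not found

Binary search determines that 63 is not in the array after 4 comparisons. The search space was exhausted without finding the target.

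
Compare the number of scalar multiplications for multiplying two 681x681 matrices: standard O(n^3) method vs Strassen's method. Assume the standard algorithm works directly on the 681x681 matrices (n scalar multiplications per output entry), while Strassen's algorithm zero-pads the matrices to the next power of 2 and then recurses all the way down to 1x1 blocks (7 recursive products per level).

Matrix multiplication for 681x681 matrices:

Strassen's algorithm requires power-of-2 dimensions. Pad 681x681 to 1024x1024 (next power of 2).

Standard algorithm: 681^3 = 315821241 multiplications
Strassen's algorithm: 7^(log2(1024)) = 7^10 = 282475249 multiplications
Savings: 315821241 - 282475249 = 33345992 multiplications

Standard: 315821241 multiplications (681^3). Strassen: 282475249 multiplications (7^10, after padding to 1024x1024). Strassen reduces 8 recursive multiplications to 7 at each level.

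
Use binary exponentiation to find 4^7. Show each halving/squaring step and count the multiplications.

Computing 4^7 by squaring (build up from 4^1; each line after the first costs one multiplication):

4^1 = 4
4^2 = (4^1)^2 = 4^2 = 16
4^3 = 4 * 4^2 = 4 * 16 = 64
4^6 = (4^3)^2 = 64^2 = 4096
4^7 = 4 * 4^6 = 4 * 4096 = 16384

Result: 16384
Multiplications needed: 4 (4 lines after 4^1)

4^7 = 16384. Using exponentiation by squaring, this requires 4 multiplications. The key idea: if the exponent is even, square the half-power; if odd, multiply by the base once.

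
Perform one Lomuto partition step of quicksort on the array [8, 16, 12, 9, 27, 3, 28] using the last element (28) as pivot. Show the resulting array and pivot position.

Lomuto partition with pivot = 28:

Initial array: [8, 16, 12, 9, 27, 3, 28]

arr[0]=8 <= 28: swap with position 0, array becomes [8, 16, 12, 9, 27, 3, 28]
arr[1]=16 <= 28: swap with position 1, array becomes [8, 16, 12, 9, 27, 3, 28]
arr[2]=12 <= 28: swap with position 2, array becomes [8, 16, 12, 9, 27, 3, 28]
arr[3]=9 <= 28: swap with position 3, array becomes [8, 16, 12, 9, 27, 3, 28]
arr[4]=27 <= 28: swap with position 4, array becomes [8, 16, 12, 9, 27, 3, 28]
arr[5]=3 <= 28: swap with position 5, array becomes [8, 16, 12, 9, 27, 3, 28]

Place pivot at position 6: [8, 16, 12, 9, 27, 3, 28]
Pivot position: 6

After partitioning with pivot 28, the array becomes [8, 16, 12, 9, 27, 3, 28]. The pivot is placed at index 6. All elements to the left of the pivot are <= 28, and all elements to the right are > 28.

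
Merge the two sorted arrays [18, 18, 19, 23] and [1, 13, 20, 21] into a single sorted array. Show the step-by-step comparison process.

Merging process:

Compare 18 vs 1: take 1 from right. Merged: [1]
Compare 18 vs 13: take 13 from right. Merged: [1, 13]
Compare 18 vs 20: take 18 from left. Merged: [1, 13, 18]
Compare 18 vs 20: take 18 from left. Merged: [1, 13, 18, 18]
Compare 19 vs 20: take 19 from left. Merged: [1, 13, 18, 18, 19]
Compare 23 vs 20: take 20 from right. Merged: [1, 13, 18, 18, 19, 20]
Compare 23 vs 21: take 21 from right. Merged: [1, 13, 18, 18, 19, 20, 21]
Append remaining from left: [23]. Merged: [1, 13, 18, 18, 19, 20, 21, 23]

Final merged array: [1, 13, 18, 18, 19, 20, 21, 23]
Total comparisons: 7

The merged array is [1, 13, 18, 18, 19, 20, 21, 23], requiring 7 comparisons. The merge step runs in O(n) time where n is the total number of elements.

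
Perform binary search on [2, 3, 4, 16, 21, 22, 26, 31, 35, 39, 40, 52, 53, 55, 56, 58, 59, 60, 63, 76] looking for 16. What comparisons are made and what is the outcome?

Binary search for 16 in [2, 3, 4, 16, 21, 22, 26, 31, 35, 39, 40, 52, 53, 55, 56, 58, 59, 60, 63, 76]:

lo=0, hi=19, mid=9, arr[mid]=39 -> 39 > 16, search left half
lo=0, hi=8, mid=4, arr[mid]=21 -> 21 > 16, search left half
lo=0, hi=3, mid=1, arr[mid]=3 -> 3 < 16, search right half
lo=2, hi=3, mid=2, arr[mid]=4 -> 4 < 16, search right half
lo=3, hi=3, mid=3, arr[mid]=16 -> Found target at index 3!

Binary search finds 16 at index 3 after 5 comparisons. The search repeatedly halves the search space by comparing with the middle element.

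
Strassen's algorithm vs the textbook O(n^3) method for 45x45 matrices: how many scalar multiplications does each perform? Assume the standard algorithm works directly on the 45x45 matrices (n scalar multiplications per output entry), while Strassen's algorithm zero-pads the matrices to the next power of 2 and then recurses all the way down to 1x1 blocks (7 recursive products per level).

Matrix multiplication for 45x45 matrices:

Strassen's algorithm requires power-of-2 dimensions. Pad 45x45 to 64x64 (next power of 2).

Standard algorithm: 45^3 = 91125 multiplications
Strassen's algorithm: 7^(log2(64)) = 7^6 = 117649 multiplications
Difference: 91125 - 117649 = -26524 (Strassen uses MORE here due to padding overhead — for small or just-over-power-of-2 n, padding can outweigh the per-level savings)

Standard: 91125 multiplications (45^3). Strassen: 117649 multiplications (7^6, after padding to 64x64). Strassen reduces 8 recursive multiplications to 7 at each level.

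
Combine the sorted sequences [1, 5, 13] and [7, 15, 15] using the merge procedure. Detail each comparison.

Merging process:

Compare 1 vs 7: take 1 from left. Merged: [1]
Compare 5 vs 7: take 5 from left. Merged: [1, 5]
Compare 13 vs 7: take 7 from right. Merged: [1, 5, 7]
Compare 13 vs 15: take 13 from left. Merged: [1, 5, 7, 13]
Append remaining from right: [15, 15]. Merged: [1, 5, 7, 13, 15, 15]

Final merged array: [1, 5, 7, 13, 15, 15]
Total comparisons: 4

The merged array is [1, 5, 7, 13, 15, 15], requiring 4 comparisons. The merge step runs in O(n) time where n is the total number of elements.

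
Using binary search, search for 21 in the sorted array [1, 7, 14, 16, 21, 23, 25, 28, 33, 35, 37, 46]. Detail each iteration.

Binary search for 21 in [1, 7, 14, 16, 21, 23, 25, 28, 33, 35, 37, 46]:

lo=0, hi=11, mid=5, arr[mid]=23 -> 23 > 21, search left half
lo=0, hi=4, mid=2, arr[mid]=14 -> 14 < 21, search right half
lo=3, hi=4, mid=3, arr[mid]=16 -> 16 < 21, search right half
lo=4, hi=4, mid=4, arr[mid]=21 -> Found target at index 4!

Binary search finds 21 at index 4 after 4 comparisons. The search repeatedly halves the search space by comparing with the middle element.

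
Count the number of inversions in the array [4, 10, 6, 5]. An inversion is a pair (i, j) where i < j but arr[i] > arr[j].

Finding inversions in [4, 10, 6, 5]:

(1, 2): arr[1]=10 > arr[2]=6
(1, 3): arr[1]=10 > arr[3]=5
(2, 3): arr[2]=6 > arr[3]=5

Total inversions: 3

The array has 3 inversion(s): (1,2), (1,3), (2,3). Each pair (i,j) satisfies i < j and arr[i] > arr[j].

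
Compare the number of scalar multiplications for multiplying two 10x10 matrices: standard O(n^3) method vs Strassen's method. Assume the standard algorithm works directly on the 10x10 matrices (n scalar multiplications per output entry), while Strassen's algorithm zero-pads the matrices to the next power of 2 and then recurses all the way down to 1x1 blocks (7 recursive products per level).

Matrix multiplication for 10x10 matrices:

Strassen's algorithm requires power-of-2 dimensions. Pad 10x10 to 16x16 (next power of 2).

Standard algorithm: 10^3 = 1000 multiplications
Strassen's algorithm: 7^(log2(16)) = 7^4 = 2401 multiplications
Difference: 1000 - 2401 = -1401 (Strassen uses MORE here due to padding overhead — for small or just-over-power-of-2 n, padding can outweigh the per-level savings)

Standard: 1000 multiplications (10^3). Strassen: 2401 multiplications (7^4, after padding to 16x16). Strassen reduces 8 recursive multiplications to 7 at each level.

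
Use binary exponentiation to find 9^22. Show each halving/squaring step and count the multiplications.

Computing 9^22 by squaring (build up from 9^1; each line after the first costs one multiplication):

9^1 = 9
9^2 = (9^1)^2 = 9^2 = 81
9^4 = (9^2)^2 = 81^2 = 6561
9^5 = 9 * 9^4 = 9 * 6561 = 59049
9^10 = (9^5)^2 = 59049^2 = 3486784401
9^11 = 9 * 9^10 = 9 * 3486784401 = 31381059609
9^22 = (9^11)^2 = 31381059609^2 = 984770902183611232881

Result: 984770902183611232881
Multiplications needed: 6 (6 lines after 9^1)

9^22 = 984770902183611232881. Using exponentiation by squaring, this requires 6 multiplications. The key idea: if the exponent is even, square the half-power; if odd, multiply by the base once.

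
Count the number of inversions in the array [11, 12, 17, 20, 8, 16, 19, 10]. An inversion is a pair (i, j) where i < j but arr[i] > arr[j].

Finding inversions in [11, 12, 17, 20, 8, 16, 19, 10]:

(0, 4): arr[0]=11 > arr[4]=8
(0, 7): arr[0]=11 > arr[7]=10
(1, 4): arr[1]=12 > arr[4]=8
(1, 7): arr[1]=12 > arr[7]=10
(2, 4): arr[2]=17 > arr[4]=8
(2, 5): arr[2]=17 > arr[5]=16
(2, 7): arr[2]=17 > arr[7]=10
(3, 4): arr[3]=20 > arr[4]=8
(3, 5): arr[3]=20 > arr[5]=16
(3, 6): arr[3]=20 > arr[6]=19
(3, 7): arr[3]=20 > arr[7]=10
(5, 7): arr[5]=16 > arr[7]=10
(6, 7): arr[6]=19 > arr[7]=10

Total inversions: 13

The array has 13 inversion(s): (0,4), (0,7), (1,4), (1,7), (2,4), (2,5), (2,7), (3,4), (3,5), (3,6), (3,7), (5,7), (6,7). Each pair (i,j) satisfies i < j and arr[i] > arr[j].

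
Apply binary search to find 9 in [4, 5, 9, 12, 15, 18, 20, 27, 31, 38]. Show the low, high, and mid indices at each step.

Binary search for 9 in [4, 5, 9, 12, 15, 18, 20, 27, 31, 38]:

lo=0, hi=9, mid=4, arr[mid]=15 -> 15 > 9, search left half
lo=0, hi=3, mid=1, arr[mid]=5 -> 5 < 9, search right half
lo=2, hi=3, mid=2, arr[mid]=9 -> Found target at index 2!

Binary search finds 9 at index 2 after 3 comparisons. The search repeatedly halves the search space by comparing with the middle element.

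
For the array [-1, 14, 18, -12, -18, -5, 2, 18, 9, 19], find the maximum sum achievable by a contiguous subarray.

Using Kadane's algorithm on [-1, 14, 18, -12, -18, -5, 2, 18, 9, 19]:

Scanning through the array:
Position 1 (value 14): max_ending_here = 14, max_so_far = 14
Position 2 (value 18): max_ending_here = 32, max_so_far = 32
Position 3 (value -12): max_ending_here = 20, max_so_far = 32
Position 4 (value -18): max_ending_here = 2, max_so_far = 32
Position 5 (value -5): max_ending_here = -3, max_so_far = 32
Position 6 (value 2): max_ending_here = 2, max_so_far = 32
Position 7 (value 18): max_ending_here = 20, max_so_far = 32
Position 8 (value 9): max_ending_here = 29, max_so_far = 32
Position 9 (value 19): max_ending_here = 48, max_so_far = 48

Maximum subarray: [2, 18, 9, 19]
Maximum sum: 48

The maximum subarray is [2, 18, 9, 19] with sum 48. This subarray runs from index 6 to index 9.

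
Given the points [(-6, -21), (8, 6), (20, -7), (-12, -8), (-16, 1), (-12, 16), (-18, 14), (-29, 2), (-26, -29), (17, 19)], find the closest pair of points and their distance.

Computing all pairwise distances among 10 points:

d((-6, -21), (8, 6)) = 30.4138
d((-6, -21), (20, -7)) = 29.5296
d((-6, -21), (-12, -8)) = 14.3178
d((-6, -21), (-16, 1)) = 24.1661
d((-6, -21), (-12, 16)) = 37.4833
d((-6, -21), (-18, 14)) = 37.0
d((-6, -21), (-29, 2)) = 32.5269
d((-6, -21), (-26, -29)) = 21.5407
d((-6, -21), (17, 19)) = 46.1411
d((8, 6), (20, -7)) = 17.6918
d((8, 6), (-12, -8)) = 24.4131
d((8, 6), (-16, 1)) = 24.5153
d((8, 6), (-12, 16)) = 22.3607
d((8, 6), (-18, 14)) = 27.2029
d((8, 6), (-29, 2)) = 37.2156
d((8, 6), (-26, -29)) = 48.7955
d((8, 6), (17, 19)) = 15.8114
d((20, -7), (-12, -8)) = 32.0156
d((20, -7), (-16, 1)) = 36.8782
d((20, -7), (-12, 16)) = 39.4081
d((20, -7), (-18, 14)) = 43.4166
d((20, -7), (-29, 2)) = 49.8197
d((20, -7), (-26, -29)) = 50.9902
d((20, -7), (17, 19)) = 26.1725
d((-12, -8), (-16, 1)) = 9.8489
d((-12, -8), (-12, 16)) = 24.0
d((-12, -8), (-18, 14)) = 22.8035
d((-12, -8), (-29, 2)) = 19.7231
d((-12, -8), (-26, -29)) = 25.2389
d((-12, -8), (17, 19)) = 39.6232
d((-16, 1), (-12, 16)) = 15.5242
d((-16, 1), (-18, 14)) = 13.1529
d((-16, 1), (-29, 2)) = 13.0384
d((-16, 1), (-26, -29)) = 31.6228
d((-16, 1), (17, 19)) = 37.5899
d((-12, 16), (-18, 14)) = 6.3246 <-- minimum
d((-12, 16), (-29, 2)) = 22.0227
d((-12, 16), (-26, -29)) = 47.1275
d((-12, 16), (17, 19)) = 29.1548
d((-18, 14), (-29, 2)) = 16.2788
d((-18, 14), (-26, -29)) = 43.7379
d((-18, 14), (17, 19)) = 35.3553
d((-29, 2), (-26, -29)) = 31.1448
d((-29, 2), (17, 19)) = 49.0408
d((-26, -29), (17, 19)) = 64.4438

Closest pair: (-12, 16) and (-18, 14) with distance 6.3246

The closest pair is (-12, 16) and (-18, 14) with Euclidean distance 6.3246. For 10 points, brute-force pairwise comparison is shown above. For large n, the divide-and-conquer algorithm (sort by x, recurse on halves, check the dividing strip) achieves O(n log n).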